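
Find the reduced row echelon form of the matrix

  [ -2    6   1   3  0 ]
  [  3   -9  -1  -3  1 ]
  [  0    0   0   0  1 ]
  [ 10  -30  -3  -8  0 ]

[[1, -3, 0, 0, 0], [0, 0, 1, 0, 0], [0, 0, 0, 1, 0], [0, 0, 0, 0, 1]]

r1 := -1/2·r1
  [  1   -3  -1/2  -3/2  0 ]
  [  3   -9    -1    -3  1 ]
  [  0    0     0     0  1 ]
  [ 10  -30    -3    -8  0 ]
r2 := r2 − 3·r1
  [  1   -3  -1/2  -3/2  0 ]
  [  0    0   1/2   3/2  1 ]
  [  0    0     0     0  1 ]
  [ 10  -30    -3    -8  0 ]
r4 := r4 − 10·r1
  [ 1  -3  -1/2  -3/2  0 ]
  [ 0   0   1/2   3/2  1 ]
  [ 0   0     0     0  1 ]
  [ 0   0     2     7  0 ]
r2 := 2·r2
  [ 1  -3  -1/2  -3/2  0 ]
  [ 0   0     1     3  2 ]
  [ 0   0     0     0  1 ]
  [ 0   0     2     7  0 ]
r4 := r4 − 2·r2
  [ 1  -3  -1/2  -3/2   0 ]
  [ 0   0     1     3   2 ]
  [ 0   0     0     0   1 ]
  [ 0   0     0     1  -4 ]
r3 ↔ r4
  [ 1  -3  -1/2  -3/2   0 ]
  [ 0   0     1     3   2 ]
  [ 0   0     0     1  -4 ]
  [ 0   0     0     0   1 ]
r3 := r3 + 4·r4
  [ 1  -3  -1/2  -3/2  0 ]
  [ 0   0     1     3  2 ]
  [ 0   0     0     1  0 ]
  [ 0   0     0     0  1 ]
r2 := r2 − 2·r4
  [ 1  -3  -1/2  -3/2  0 ]
  [ 0   0     1     3  0 ]
  [ 0   0     0     1  0 ]
  [ 0   0     0     0  1 ]
r2 := r2 − 3·r3
  [ 1  -3  -1/2  -3/2  0 ]
  [ 0   0     1     0  0 ]
  [ 0   0     0     1  0 ]
  [ 0   0     0     0  1 ]
r1 := r1 + 3/2·r3
  [ 1  -3  -1/2  0  0 ]
  [ 0   0     1  0  0 ]
  [ 0   0     0  1  0 ]
  [ 0   0     0  0  1 ]
r1 := r1 + 1/2·r2
  [ 1  -3  0  0  0 ]
  [ 0   0  1  0  0 ]
  [ 0   0  0  1  0 ]
  [ 0   0  0  0  1 ]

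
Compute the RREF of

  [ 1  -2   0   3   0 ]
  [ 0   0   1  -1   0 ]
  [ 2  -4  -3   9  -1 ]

Subtract 2 times ρ1 from ρ3.
Add 3 times ρ2 to ρ3.
Multiply ρ3 by -1.

[[1, -2, 0, 3, 0], [0, 0, 1, -1, 0], [0, 0, 0, 0, 1]]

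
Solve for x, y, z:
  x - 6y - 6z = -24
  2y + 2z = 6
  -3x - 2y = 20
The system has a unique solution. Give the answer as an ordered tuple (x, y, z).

(-6, -1, 4)

Form the augmented matrix and row-reduce:
  [  1  -6  -6  |  -24 ]
  [  0   2   2  |    6 ]
  [ -3  -2   0  |   20 ]
R3 := R3 + 3·R1
  [ 1   -6   -6  |  -24 ]
  [ 0    2    2  |    6 ]
  [ 0  -20  -18  |  -52 ]
R2 := 1/2·R2
  [ 1   -6   -6  |  -24 ]
  [ 0    1    1  |    3 ]
  [ 0  -20  -18  |  -52 ]
R3 := R3 + 20·R2
  [ 1  -6  -6  |  -24 ]
  [ 0   1   1  |    3 ]
  [ 0   0   2  |    8 ]
R3 := 1/2·R3
  [ 1  -6  -6  |  -24 ]
  [ 0   1   1  |    3 ]
  [ 0   0   1  |    4 ]
R2 := R2 − R3
  [ 1  -6  -6  |  -24 ]
  [ 0   1   0  |   -1 ]
  [ 0   0   1  |    4 ]
R1 := R1 + 6·R3
  [ 1  -6  0  |   0 ]
  [ 0   1  0  |  -1 ]
  [ 0   0  1  |   4 ]
R1 := R1 + 6·R2
  [ 1  0  0  |  -6 ]
  [ 0  1  0  |  -1 ]
  [ 0  0  1  |   4 ]
Reading off the last column: x = -6, y = -1, z = 4.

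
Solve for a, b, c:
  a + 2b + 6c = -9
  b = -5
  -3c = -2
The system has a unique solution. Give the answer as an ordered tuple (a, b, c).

(-3, -5, 2/3)

Form the augmented matrix and row-reduce:
  [ 1  2   6  |  -9 ]
  [ 0  1   0  |  -5 ]
  [ 0  0  -3  |  -2 ]
ρ3 -> -1/3·ρ3
  [ 1  2  6  |   -9 ]
  [ 0  1  0  |   -5 ]
  [ 0  0  1  |  2/3 ]
ρ1 -> ρ1 − 6·ρ3
  [ 1  2  0  |  -13 ]
  [ 0  1  0  |   -5 ]
  [ 0  0  1  |  2/3 ]
ρ1 -> ρ1 − 2·ρ2
  [ 1  0  0  |   -3 ]
  [ 0  1  0  |   -5 ]
  [ 0  0  1  |  2/3 ]
Reading off the last column: a = -3, b = -5, c = 2/3.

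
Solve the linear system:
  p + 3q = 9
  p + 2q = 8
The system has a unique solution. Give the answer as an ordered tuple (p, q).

(6, 1)

Form the augmented matrix and row-reduce:
  [ 1  3  |  9 ]
  [ 1  2  |  8 ]
Subtract R1 from R2.
Multiply R2 by -1.
Subtract 3 times R2 from R1.
Reading off the last column: p = 6, q = 1.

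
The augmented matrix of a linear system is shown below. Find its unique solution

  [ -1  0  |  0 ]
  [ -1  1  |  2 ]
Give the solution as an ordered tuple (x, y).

R1 ← -1·R1
  [  1  0  |  0 ]
  [ -1  1  |  2 ]
R2 ← R2 + R1
  [ 1  0  |  0 ]
  [ 0  1  |  2 ]
Reading off the last column: x = 0, y = 2.

(0, 2)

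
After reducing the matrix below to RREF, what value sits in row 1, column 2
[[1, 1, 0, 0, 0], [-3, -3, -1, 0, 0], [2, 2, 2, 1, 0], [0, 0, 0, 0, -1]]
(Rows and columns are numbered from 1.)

1

Add 3 times R1 to R2.
  [ 1  1   0  0   0 ]
  [ 0  0  -1  0   0 ]
  [ 2  2   2  1   0 ]
  [ 0  0   0  0  -1 ]
Subtract 2 times R1 from R3.
  [ 1  1   0  0   0 ]
  [ 0  0  -1  0   0 ]
  [ 0  0   2  1   0 ]
  [ 0  0   0  0  -1 ]
Multiply R2 by -1.
  [ 1  1  0  0   0 ]
  [ 0  0  1  0   0 ]
  [ 0  0  2  1   0 ]
  [ 0  0  0  0  -1 ]
Subtract 2 times R2 from R3.
  [ 1  1  0  0   0 ]
  [ 0  0  1  0   0 ]
  [ 0  0  0  1   0 ]
  [ 0  0  0  0  -1 ]
Multiply R4 by -1.
  [ 1  1  0  0  0 ]
  [ 0  0  1  0  0 ]
  [ 0  0  0  1  0 ]
  [ 0  0  0  0  1 ]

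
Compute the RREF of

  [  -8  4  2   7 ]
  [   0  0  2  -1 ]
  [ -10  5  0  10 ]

R1 -> -1/8·R1
  [   1  -1/2  -1/4  -7/8 ]
  [   0     0     2    -1 ]
  [ -10     5     0    10 ]
R3 -> R3 + 10·R1
  [ 1  -1/2  -1/4  -7/8 ]
  [ 0     0     2    -1 ]
  [ 0     0  -5/2   5/4 ]
R2 -> 1/2·R2
  [ 1  -1/2  -1/4  -7/8 ]
  [ 0     0     1  -1/2 ]
  [ 0     0  -5/2   5/4 ]
R3 -> R3 + 5/2·R2
  [ 1  -1/2  -1/4  -7/8 ]
  [ 0     0     1  -1/2 ]
  [ 0     0     0     0 ]
R1 -> R1 + 1/4·R2
  [ 1  -1/2  0    -1 ]
  [ 0     0  1  -1/2 ]
  [ 0     0  0     0 ]

[[1, -1/2, 0, -1], [0, 0, 1, -1/2], [0, 0, 0, 0]]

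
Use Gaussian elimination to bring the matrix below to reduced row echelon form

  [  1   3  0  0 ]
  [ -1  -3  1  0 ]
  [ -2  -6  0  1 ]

[[1, 3, 0, 0], [0, 0, 1, 0], [0, 0, 0, 1]]

R2 := R2 + R1
  [  1   3  0  0 ]
  [  0   0  1  0 ]
  [ -2  -6  0  1 ]
R3 := R3 + 2·R1
  [ 1  3  0  0 ]
  [ 0  0  1  0 ]
  [ 0  0  0  1 ]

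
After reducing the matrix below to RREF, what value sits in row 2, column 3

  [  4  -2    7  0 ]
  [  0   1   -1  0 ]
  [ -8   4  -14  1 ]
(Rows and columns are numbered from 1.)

R1 ← 1/4·R1
  [  1  -1/2  7/4  0 ]
  [  0     1   -1  0 ]
  [ -8     4  -14  1 ]
R3 ← R3 + 8·R1
  [ 1  -1/2  7/4  0 ]
  [ 0     1   -1  0 ]
  [ 0     0    0  1 ]
R1 ← R1 + 1/2·R2
  [ 1  0  5/4  0 ]
  [ 0  1   -1  0 ]
  [ 0  0    0  1 ]

-1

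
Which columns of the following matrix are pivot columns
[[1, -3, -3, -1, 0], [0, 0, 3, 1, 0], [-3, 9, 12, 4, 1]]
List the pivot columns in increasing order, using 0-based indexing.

0, 2, 4

r3 := r3 + 3·r1
r2 := 1/3·r2
r3 := r3 − 3·r2
r1 := r1 + 3·r2
Pivot columns are the columns containing a leading 1.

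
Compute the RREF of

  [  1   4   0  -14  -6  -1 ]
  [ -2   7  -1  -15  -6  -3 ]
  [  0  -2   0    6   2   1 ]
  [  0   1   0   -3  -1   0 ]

[[1, 0, 0, -2, -2, 0], [0, 1, 0, -3, -1, 0], [0, 0, 1, -2, 3, 0], [0, 0, 0, 0, 0, 1]]

ρ2 ← ρ2 + 2·ρ1
  [ 1   4   0  -14   -6  -1 ]
  [ 0  15  -1  -43  -18  -5 ]
  [ 0  -2   0    6    2   1 ]
  [ 0   1   0   -3   -1   0 ]
ρ2 ← 1/15·ρ2
  [ 1   4      0     -14    -6    -1 ]
  [ 0   1  -1/15  -43/15  -6/5  -1/3 ]
  [ 0  -2      0       6     2     1 ]
  [ 0   1      0      -3    -1     0 ]
ρ3 ← ρ3 + 2·ρ2
  [ 1  4      0     -14    -6    -1 ]
  [ 0  1  -1/15  -43/15  -6/5  -1/3 ]
  [ 0  0  -2/15    4/15  -2/5   1/3 ]
  [ 0  1      0      -3    -1     0 ]
ρ4 ← ρ4 − ρ2
  [ 1  4      0     -14    -6    -1 ]
  [ 0  1  -1/15  -43/15  -6/5  -1/3 ]
  [ 0  0  -2/15    4/15  -2/5   1/3 ]
  [ 0  0   1/15   -2/15   1/5   1/3 ]
ρ3 ← -15/2·ρ3
  [ 1  4      0     -14    -6    -1 ]
  [ 0  1  -1/15  -43/15  -6/5  -1/3 ]
  [ 0  0      1      -2     3  -5/2 ]
  [ 0  0   1/15   -2/15   1/5   1/3 ]
ρ4 ← ρ4 − 1/15·ρ3
  [ 1  4      0     -14    -6    -1 ]
  [ 0  1  -1/15  -43/15  -6/5  -1/3 ]
  [ 0  0      1      -2     3  -5/2 ]
  [ 0  0      0       0     0   1/2 ]
ρ4 ← 2·ρ4
  [ 1  4      0     -14    -6    -1 ]
  [ 0  1  -1/15  -43/15  -6/5  -1/3 ]
  [ 0  0      1      -2     3  -5/2 ]
  [ 0  0      0       0     0     1 ]
ρ3 ← ρ3 + 5/2·ρ4
  [ 1  4      0     -14    -6    -1 ]
  [ 0  1  -1/15  -43/15  -6/5  -1/3 ]
  [ 0  0      1      -2     3     0 ]
  [ 0  0      0       0     0     1 ]
ρ2 ← ρ2 + 1/3·ρ4
  [ 1  4      0     -14    -6  -1 ]
  [ 0  1  -1/15  -43/15  -6/5   0 ]
  [ 0  0      1      -2     3   0 ]
  [ 0  0      0       0     0   1 ]
ρ1 ← ρ1 + ρ4
  [ 1  4      0     -14    -6  0 ]
  [ 0  1  -1/15  -43/15  -6/5  0 ]
  [ 0  0      1      -2     3  0 ]
  [ 0  0      0       0     0  1 ]
ρ2 ← ρ2 + 1/15·ρ3
  [ 1  4  0  -14  -6  0 ]
  [ 0  1  0   -3  -1  0 ]
  [ 0  0  1   -2   3  0 ]
  [ 0  0  0    0   0  1 ]
ρ1 ← ρ1 − 4·ρ2
  [ 1  0  0  -2  -2  0 ]
  [ 0  1  0  -3  -1  0 ]
  [ 0  0  1  -2   3  0 ]
  [ 0  0  0   0   0  1 ]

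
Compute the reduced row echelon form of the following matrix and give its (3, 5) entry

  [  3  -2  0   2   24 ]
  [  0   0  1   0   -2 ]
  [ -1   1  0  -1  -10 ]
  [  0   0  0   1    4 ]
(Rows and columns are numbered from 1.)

R1 ← 1/3·R1
  [  1  -2/3  0  2/3    8 ]
  [  0     0  1    0   -2 ]
  [ -1     1  0   -1  -10 ]
  [  0     0  0    1    4 ]
R3 ← R3 + R1
  [ 1  -2/3  0   2/3   8 ]
  [ 0     0  1     0  -2 ]
  [ 0   1/3  0  -1/3  -2 ]
  [ 0     0  0     1   4 ]
R2 ↔ R3
  [ 1  -2/3  0   2/3   8 ]
  [ 0   1/3  0  -1/3  -2 ]
  [ 0     0  1     0  -2 ]
  [ 0     0  0     1   4 ]
R2 ← 3·R2
  [ 1  -2/3  0  2/3   8 ]
  [ 0     1  0   -1  -6 ]
  [ 0     0  1    0  -2 ]
  [ 0     0  0    1   4 ]
R2 ← R2 + R4
  [ 1  -2/3  0  2/3   8 ]
  [ 0     1  0    0  -2 ]
  [ 0     0  1    0  -2 ]
  [ 0     0  0    1   4 ]
R1 ← R1 − 2/3·R4
  [ 1  -2/3  0  0  16/3 ]
  [ 0     1  0  0    -2 ]
  [ 0     0  1  0    -2 ]
  [ 0     0  0  1     4 ]
R1 ← R1 + 2/3·R2
  [ 1  0  0  0   4 ]
  [ 0  1  0  0  -2 ]
  [ 0  0  1  0  -2 ]
  [ 0  0  0  1   4 ]

-2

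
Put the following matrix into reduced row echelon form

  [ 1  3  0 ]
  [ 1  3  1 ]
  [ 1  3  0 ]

R2 → R2 − R1
R3 → R3 − R1

[[1, 3, 0], [0, 0, 1], [0, 0, 0]]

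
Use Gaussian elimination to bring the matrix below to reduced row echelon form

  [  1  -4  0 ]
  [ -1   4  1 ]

[[1, -4, 0], [0, 0, 1]]

R2 ← R2 + R1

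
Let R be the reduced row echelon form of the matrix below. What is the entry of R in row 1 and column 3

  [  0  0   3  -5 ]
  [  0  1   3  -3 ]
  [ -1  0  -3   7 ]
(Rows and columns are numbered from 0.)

Swap ρ1 and ρ3.
  [ -1  0  -3   7 ]
  [  0  1   3  -3 ]
  [  0  0   3  -5 ]
Multiply ρ1 by -1.
  [ 1  0  3  -7 ]
  [ 0  1  3  -3 ]
  [ 0  0  3  -5 ]
Multiply ρ3 by 1/3.
  [ 1  0  3    -7 ]
  [ 0  1  3    -3 ]
  [ 0  0  1  -5/3 ]
Subtract 3 times ρ3 from ρ2.
  [ 1  0  3    -7 ]
  [ 0  1  0     2 ]
  [ 0  0  1  -5/3 ]
Subtract 3 times ρ3 from ρ1.
  [ 1  0  0    -2 ]
  [ 0  1  0     2 ]
  [ 0  0  1  -5/3 ]

2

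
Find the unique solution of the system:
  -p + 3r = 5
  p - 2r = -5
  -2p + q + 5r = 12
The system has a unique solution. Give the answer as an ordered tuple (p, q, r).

(-5, 2, 0)

Form the augmented matrix and row-reduce:
  [ -1  0   3  |   5 ]
  [  1  0  -2  |  -5 ]
  [ -2  1   5  |  12 ]
R1 := -1·R1
  [  1  0  -3  |  -5 ]
  [  1  0  -2  |  -5 ]
  [ -2  1   5  |  12 ]
R2 := R2 − R1
  [  1  0  -3  |  -5 ]
  [  0  0   1  |   0 ]
  [ -2  1   5  |  12 ]
R3 := R3 + 2·R1
  [ 1  0  -3  |  -5 ]
  [ 0  0   1  |   0 ]
  [ 0  1  -1  |   2 ]
R2 ↔ R3
  [ 1  0  -3  |  -5 ]
  [ 0  1  -1  |   2 ]
  [ 0  0   1  |   0 ]
R2 := R2 + R3
  [ 1  0  -3  |  -5 ]
  [ 0  1   0  |   2 ]
  [ 0  0   1  |   0 ]
R1 := R1 + 3·R3
  [ 1  0  0  |  -5 ]
  [ 0  1  0  |   2 ]
  [ 0  0  1  |   0 ]
Reading off the last column: p = -5, q = 2, r = 0.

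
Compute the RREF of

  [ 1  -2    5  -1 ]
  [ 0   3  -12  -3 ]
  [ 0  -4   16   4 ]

Multiply R2 by 1/3.
  [ 1  -2   5  -1 ]
  [ 0   1  -4  -1 ]
  [ 0  -4  16   4 ]
Add 4 times R2 to R3.
  [ 1  -2   5  -1 ]
  [ 0   1  -4  -1 ]
  [ 0   0   0   0 ]
Add 2 times R2 to R1.
  [ 1  0  -3  -3 ]
  [ 0  1  -4  -1 ]
  [ 0  0   0   0 ]

[[1, 0, -3, -3], [0, 1, -4, -1], [0, 0, 0, 0]]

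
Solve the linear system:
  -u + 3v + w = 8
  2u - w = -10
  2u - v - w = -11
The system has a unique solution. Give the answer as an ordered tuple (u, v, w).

Form the augmented matrix and row-reduce:
  [ -1   3   1  |    8 ]
  [  2   0  -1  |  -10 ]
  [  2  -1  -1  |  -11 ]
R1 ← -1·R1
  [ 1  -3  -1  |   -8 ]
  [ 2   0  -1  |  -10 ]
  [ 2  -1  -1  |  -11 ]
R2 ← R2 − 2·R1
  [ 1  -3  -1  |   -8 ]
  [ 0   6   1  |    6 ]
  [ 2  -1  -1  |  -11 ]
R3 ← R3 − 2·R1
  [ 1  -3  -1  |  -8 ]
  [ 0   6   1  |   6 ]
  [ 0   5   1  |   5 ]
R2 ← 1/6·R2
  [ 1  -3   -1  |  -8 ]
  [ 0   1  1/6  |   1 ]
  [ 0   5    1  |   5 ]
R3 ← R3 − 5·R2
  [ 1  -3   -1  |  -8 ]
  [ 0   1  1/6  |   1 ]
  [ 0   0  1/6  |   0 ]
R3 ← 6·R3
  [ 1  -3   -1  |  -8 ]
  [ 0   1  1/6  |   1 ]
  [ 0   0    1  |   0 ]
R2 ← R2 − 1/6·R3
  [ 1  -3  -1  |  -8 ]
  [ 0   1   0  |   1 ]
  [ 0   0   1  |   0 ]
R1 ← R1 + R3
  [ 1  -3  0  |  -8 ]
  [ 0   1  0  |   1 ]
  [ 0   0  1  |   0 ]
R1 ← R1 + 3·R2
  [ 1  0  0  |  -5 ]
  [ 0  1  0  |   1 ]
  [ 0  0  1  |   0 ]
Reading off the last column: u = -5, v = 1, w = 0.

(-5, 1, 0)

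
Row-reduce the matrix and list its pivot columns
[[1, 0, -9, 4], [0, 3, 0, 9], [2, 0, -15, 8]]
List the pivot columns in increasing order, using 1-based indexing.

r3 -> r3 − 2·r1
r2 -> 1/3·r2
r3 -> 1/3·r3
r1 -> r1 + 9·r3
Pivot columns are the columns containing a leading 1.

1, 2, 3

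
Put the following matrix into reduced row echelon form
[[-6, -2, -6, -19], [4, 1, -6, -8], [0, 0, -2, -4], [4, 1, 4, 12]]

[[1, 0, 0, 1/2], [0, 1, 0, 2], [0, 0, 1, 2], [0, 0, 0, 0]]

r1 -> -1/6·r1
r2 -> r2 − 4·r1
r4 -> r4 − 4·r1
r2 -> -3·r2
r4 -> r4 + 1/3·r2
r3 -> -1/2·r3
r4 -> r4 − 10·r3
r2 -> r2 − 30·r3
r1 -> r1 − r3
r1 -> r1 − 1/3·r2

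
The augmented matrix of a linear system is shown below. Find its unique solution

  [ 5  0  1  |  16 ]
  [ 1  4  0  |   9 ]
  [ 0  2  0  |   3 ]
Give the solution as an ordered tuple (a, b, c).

(3, 3/2, 1)

ρ1 -> 1/5·ρ1
  [ 1  0  1/5  |  16/5 ]
  [ 1  4    0  |     9 ]
  [ 0  2    0  |     3 ]
ρ2 -> ρ2 − ρ1
  [ 1  0   1/5  |  16/5 ]
  [ 0  4  -1/5  |  29/5 ]
  [ 0  2     0  |     3 ]
ρ2 -> 1/4·ρ2
  [ 1  0    1/5  |   16/5 ]
  [ 0  1  -1/20  |  29/20 ]
  [ 0  2      0  |      3 ]
ρ3 -> ρ3 − 2·ρ2
  [ 1  0    1/5  |   16/5 ]
  [ 0  1  -1/20  |  29/20 ]
  [ 0  0   1/10  |   1/10 ]
ρ3 -> 10·ρ3
  [ 1  0    1/5  |   16/5 ]
  [ 0  1  -1/20  |  29/20 ]
  [ 0  0      1  |      1 ]
ρ2 -> ρ2 + 1/20·ρ3
  [ 1  0  1/5  |  16/5 ]
  [ 0  1    0  |   3/2 ]
  [ 0  0    1  |     1 ]
ρ1 -> ρ1 − 1/5·ρ3
  [ 1  0  0  |    3 ]
  [ 0  1  0  |  3/2 ]
  [ 0  0  1  |    1 ]
Reading off the last column: a = 3, b = 3/2, c = 1.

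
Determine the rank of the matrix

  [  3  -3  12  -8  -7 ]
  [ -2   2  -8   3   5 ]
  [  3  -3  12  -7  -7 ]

rank = 3

R1 := 1/3·R1
  [  1  -1   4  -8/3  -7/3 ]
  [ -2   2  -8     3     5 ]
  [  3  -3  12    -7    -7 ]
R2 := R2 + 2·R1
  [ 1  -1   4  -8/3  -7/3 ]
  [ 0   0   0  -7/3   1/3 ]
  [ 3  -3  12    -7    -7 ]
R3 := R3 − 3·R1
  [ 1  -1  4  -8/3  -7/3 ]
  [ 0   0  0  -7/3   1/3 ]
  [ 0   0  0     1     0 ]
R2 := -3/7·R2
  [ 1  -1  4  -8/3  -7/3 ]
  [ 0   0  0     1  -1/7 ]
  [ 0   0  0     1     0 ]
R3 := R3 − R2
  [ 1  -1  4  -8/3  -7/3 ]
  [ 0   0  0     1  -1/7 ]
  [ 0   0  0     0   1/7 ]
R3 := 7·R3
  [ 1  -1  4  -8/3  -7/3 ]
  [ 0   0  0     1  -1/7 ]
  [ 0   0  0     0     1 ]
R2 := R2 + 1/7·R3
  [ 1  -1  4  -8/3  -7/3 ]
  [ 0   0  0     1     0 ]
  [ 0   0  0     0     1 ]
R1 := R1 + 7/3·R3
  [ 1  -1  4  -8/3  0 ]
  [ 0   0  0     1  0 ]
  [ 0   0  0     0  1 ]
R1 := R1 + 8/3·R2
  [ 1  -1  4  0  0 ]
  [ 0   0  0  1  0 ]
  [ 0   0  0  0  1 ]
The reduced form has 3 nonzero rows.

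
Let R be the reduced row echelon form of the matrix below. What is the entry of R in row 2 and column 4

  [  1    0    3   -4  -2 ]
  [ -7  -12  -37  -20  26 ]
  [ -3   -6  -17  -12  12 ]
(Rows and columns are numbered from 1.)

r2 → r2 + 7·r1
  [  1    0    3   -4  -2 ]
  [  0  -12  -16  -48  12 ]
  [ -3   -6  -17  -12  12 ]
r3 → r3 + 3·r1
  [ 1    0    3   -4  -2 ]
  [ 0  -12  -16  -48  12 ]
  [ 0   -6   -8  -24   6 ]
r2 → -1/12·r2
  [ 1   0    3   -4  -2 ]
  [ 0   1  4/3    4  -1 ]
  [ 0  -6   -8  -24   6 ]
r3 → r3 + 6·r2
  [ 1  0    3  -4  -2 ]
  [ 0  1  4/3   4  -1 ]
  [ 0  0    0   0   0 ]

4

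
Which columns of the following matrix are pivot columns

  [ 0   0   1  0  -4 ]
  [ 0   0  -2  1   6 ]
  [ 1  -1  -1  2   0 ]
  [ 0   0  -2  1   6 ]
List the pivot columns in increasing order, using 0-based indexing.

R1 <-> R3
R2 ← -1/2·R2
R3 ← R3 − R2
R4 ← R4 + 2·R2
R3 ← 2·R3
R2 ← R2 + 1/2·R3
R1 ← R1 − 2·R3
R1 ← R1 + R2
Pivot columns are the columns containing a leading 1.

0, 2, 3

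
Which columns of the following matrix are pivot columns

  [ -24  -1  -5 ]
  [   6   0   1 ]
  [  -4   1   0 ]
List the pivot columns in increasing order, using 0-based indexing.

ρ1 -> -1/24·ρ1
  [  1  1/24  5/24 ]
  [  6     0     1 ]
  [ -4     1     0 ]
ρ2 -> ρ2 − 6·ρ1
  [  1  1/24  5/24 ]
  [  0  -1/4  -1/4 ]
  [ -4     1     0 ]
ρ3 -> ρ3 + 4·ρ1
  [ 1  1/24  5/24 ]
  [ 0  -1/4  -1/4 ]
  [ 0   7/6   5/6 ]
ρ2 -> -4·ρ2
  [ 1  1/24  5/24 ]
  [ 0     1     1 ]
  [ 0   7/6   5/6 ]
ρ3 -> ρ3 − 7/6·ρ2
  [ 1  1/24  5/24 ]
  [ 0     1     1 ]
  [ 0     0  -1/3 ]
ρ3 -> -3·ρ3
  [ 1  1/24  5/24 ]
  [ 0     1     1 ]
  [ 0     0     1 ]
ρ2 -> ρ2 − ρ3
  [ 1  1/24  5/24 ]
  [ 0     1     0 ]
  [ 0     0     1 ]
ρ1 -> ρ1 − 5/24·ρ3
  [ 1  1/24  0 ]
  [ 0     1  0 ]
  [ 0     0  1 ]
ρ1 -> ρ1 − 1/24·ρ2
  [ 1  0  0 ]
  [ 0  1  0 ]
  [ 0  0  1 ]
Pivot columns are the columns containing a leading 1.

0, 1, 2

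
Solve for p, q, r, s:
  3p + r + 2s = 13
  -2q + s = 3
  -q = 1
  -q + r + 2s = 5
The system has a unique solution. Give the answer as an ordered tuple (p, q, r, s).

(3, -1, 2, 1)

Form the augmented matrix and row-reduce:
  [ 3   0  1  2  |  13 ]
  [ 0  -2  0  1  |   3 ]
  [ 0  -1  0  0  |   1 ]
  [ 0  -1  1  2  |   5 ]
R1 → 1/3·R1
  [ 1   0  1/3  2/3  |  13/3 ]
  [ 0  -2    0    1  |     3 ]
  [ 0  -1    0    0  |     1 ]
  [ 0  -1    1    2  |     5 ]
R2 → -1/2·R2
  [ 1   0  1/3   2/3  |  13/3 ]
  [ 0   1    0  -1/2  |  -3/2 ]
  [ 0  -1    0     0  |     1 ]
  [ 0  -1    1     2  |     5 ]
R3 → R3 + R2
  [ 1   0  1/3   2/3  |  13/3 ]
  [ 0   1    0  -1/2  |  -3/2 ]
  [ 0   0    0  -1/2  |  -1/2 ]
  [ 0  -1    1     2  |     5 ]
R4 → R4 + R2
  [ 1  0  1/3   2/3  |  13/3 ]
  [ 0  1    0  -1/2  |  -3/2 ]
  [ 0  0    0  -1/2  |  -1/2 ]
  [ 0  0    1   3/2  |   7/2 ]
R3 <=> R4
  [ 1  0  1/3   2/3  |  13/3 ]
  [ 0  1    0  -1/2  |  -3/2 ]
  [ 0  0    1   3/2  |   7/2 ]
  [ 0  0    0  -1/2  |  -1/2 ]
R4 → -2·R4
  [ 1  0  1/3   2/3  |  13/3 ]
  [ 0  1    0  -1/2  |  -3/2 ]
  [ 0  0    1   3/2  |   7/2 ]
  [ 0  0    0     1  |     1 ]
R3 → R3 − 3/2·R4
  [ 1  0  1/3   2/3  |  13/3 ]
  [ 0  1    0  -1/2  |  -3/2 ]
  [ 0  0    1     0  |     2 ]
  [ 0  0    0     1  |     1 ]
R2 → R2 + 1/2·R4
  [ 1  0  1/3  2/3  |  13/3 ]
  [ 0  1    0    0  |    -1 ]
  [ 0  0    1    0  |     2 ]
  [ 0  0    0    1  |     1 ]
R1 → R1 − 2/3·R4
  [ 1  0  1/3  0  |  11/3 ]
  [ 0  1    0  0  |    -1 ]
  [ 0  0    1  0  |     2 ]
  [ 0  0    0  1  |     1 ]
R1 → R1 − 1/3·R3
  [ 1  0  0  0  |   3 ]
  [ 0  1  0  0  |  -1 ]
  [ 0  0  1  0  |   2 ]
  [ 0  0  0  1  |   1 ]
Reading off the last column: p = 3, q = -1, r = 2, s = 1.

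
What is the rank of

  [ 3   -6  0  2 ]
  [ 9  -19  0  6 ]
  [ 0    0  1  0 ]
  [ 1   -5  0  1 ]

rank = 4

R1 → 1/3·R1
  [ 1   -2  0  2/3 ]
  [ 9  -19  0    6 ]
  [ 0    0  1    0 ]
  [ 1   -5  0    1 ]
R2 → R2 − 9·R1
  [ 1  -2  0  2/3 ]
  [ 0  -1  0    0 ]
  [ 0   0  1    0 ]
  [ 1  -5  0    1 ]
R4 → R4 − R1
  [ 1  -2  0  2/3 ]
  [ 0  -1  0    0 ]
  [ 0   0  1    0 ]
  [ 0  -3  0  1/3 ]
R2 → -1·R2
  [ 1  -2  0  2/3 ]
  [ 0   1  0    0 ]
  [ 0   0  1    0 ]
  [ 0  -3  0  1/3 ]
R4 → R4 + 3·R2
  [ 1  -2  0  2/3 ]
  [ 0   1  0    0 ]
  [ 0   0  1    0 ]
  [ 0   0  0  1/3 ]
R4 → 3·R4
  [ 1  -2  0  2/3 ]
  [ 0   1  0    0 ]
  [ 0   0  1    0 ]
  [ 0   0  0    1 ]
R1 → R1 − 2/3·R4
  [ 1  -2  0  0 ]
  [ 0   1  0  0 ]
  [ 0   0  1  0 ]
  [ 0   0  0  1 ]
R1 → R1 + 2·R2
  [ 1  0  0  0 ]
  [ 0  1  0  0 ]
  [ 0  0  1  0 ]
  [ 0  0  0  1 ]
The reduced form has 4 nonzero rows.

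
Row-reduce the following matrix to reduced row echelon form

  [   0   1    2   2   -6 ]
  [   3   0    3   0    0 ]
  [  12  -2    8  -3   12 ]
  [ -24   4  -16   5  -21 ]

R1 <-> R2
  [   3   0    3   0    0 ]
  [   0   1    2   2   -6 ]
  [  12  -2    8  -3   12 ]
  [ -24   4  -16   5  -21 ]
R1 := 1/3·R1
  [   1   0    1   0    0 ]
  [   0   1    2   2   -6 ]
  [  12  -2    8  -3   12 ]
  [ -24   4  -16   5  -21 ]
R3 := R3 − 12·R1
  [   1   0    1   0    0 ]
  [   0   1    2   2   -6 ]
  [   0  -2   -4  -3   12 ]
  [ -24   4  -16   5  -21 ]
R4 := R4 + 24·R1
  [ 1   0   1   0    0 ]
  [ 0   1   2   2   -6 ]
  [ 0  -2  -4  -3   12 ]
  [ 0   4   8   5  -21 ]
R3 := R3 + 2·R2
  [ 1  0  1  0    0 ]
  [ 0  1  2  2   -6 ]
  [ 0  0  0  1    0 ]
  [ 0  4  8  5  -21 ]
R4 := R4 − 4·R2
  [ 1  0  1   0   0 ]
  [ 0  1  2   2  -6 ]
  [ 0  0  0   1   0 ]
  [ 0  0  0  -3   3 ]
R4 := R4 + 3·R3
  [ 1  0  1  0   0 ]
  [ 0  1  2  2  -6 ]
  [ 0  0  0  1   0 ]
  [ 0  0  0  0   3 ]
R4 := 1/3·R4
  [ 1  0  1  0   0 ]
  [ 0  1  2  2  -6 ]
  [ 0  0  0  1   0 ]
  [ 0  0  0  0   1 ]
R2 := R2 + 6·R4
  [ 1  0  1  0  0 ]
  [ 0  1  2  2  0 ]
  [ 0  0  0  1  0 ]
  [ 0  0  0  0  1 ]
R2 := R2 − 2·R3
  [ 1  0  1  0  0 ]
  [ 0  1  2  0  0 ]
  [ 0  0  0  1  0 ]
  [ 0  0  0  0  1 ]

[[1, 0, 1, 0, 0], [0, 1, 2, 0, 0], [0, 0, 0, 1, 0], [0, 0, 0, 0, 1]]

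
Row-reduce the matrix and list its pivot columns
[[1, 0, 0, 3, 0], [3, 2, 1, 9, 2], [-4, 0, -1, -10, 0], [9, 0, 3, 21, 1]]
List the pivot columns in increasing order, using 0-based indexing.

Subtract 3 times R1 from R2.
Add 4 times R1 to R3.
Subtract 9 times R1 from R4.
Multiply R2 by 1/2.
Multiply R3 by -1.
Subtract 3 times R3 from R4.
Subtract R4 from R2.
Subtract 1/2 times R3 from R2.
Pivot columns are the columns containing a leading 1.

0, 1, 2, 4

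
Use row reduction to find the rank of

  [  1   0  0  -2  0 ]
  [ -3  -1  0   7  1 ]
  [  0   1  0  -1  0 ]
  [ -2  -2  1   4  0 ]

r2 -> r2 + 3·r1
r4 -> r4 + 2·r1
r2 -> -1·r2
r3 -> r3 − r2
r4 -> r4 + 2·r2
r3 <=> r4
r3 -> r3 + 2·r4
r2 -> r2 + r4
The reduced form has 4 nonzero rows.

rank = 4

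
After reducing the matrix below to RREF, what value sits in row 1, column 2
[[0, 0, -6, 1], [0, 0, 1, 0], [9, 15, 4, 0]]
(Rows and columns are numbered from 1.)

5/3

Swap R1 and R3.
  [ 9  15   4  0 ]
  [ 0   0   1  0 ]
  [ 0   0  -6  1 ]
Multiply R1 by 1/9.
  [ 1  5/3  4/9  0 ]
  [ 0    0    1  0 ]
  [ 0    0   -6  1 ]
Add 6 times R2 to R3.
  [ 1  5/3  4/9  0 ]
  [ 0    0    1  0 ]
  [ 0    0    0  1 ]
Subtract 4/9 times R2 from R1.
  [ 1  5/3  0  0 ]
  [ 0    0  1  0 ]
  [ 0    0  0  1 ]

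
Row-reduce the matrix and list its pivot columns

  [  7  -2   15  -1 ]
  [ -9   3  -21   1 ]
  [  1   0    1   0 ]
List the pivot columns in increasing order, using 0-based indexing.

r1 ← 1/7·r1
  [  1  -2/7  15/7  -1/7 ]
  [ -9     3   -21     1 ]
  [  1     0     1     0 ]
r2 ← r2 + 9·r1
  [ 1  -2/7   15/7  -1/7 ]
  [ 0   3/7  -12/7  -2/7 ]
  [ 1     0      1     0 ]
r3 ← r3 − r1
  [ 1  -2/7   15/7  -1/7 ]
  [ 0   3/7  -12/7  -2/7 ]
  [ 0   2/7   -8/7   1/7 ]
r2 ← 7/3·r2
  [ 1  -2/7  15/7  -1/7 ]
  [ 0     1    -4  -2/3 ]
  [ 0   2/7  -8/7   1/7 ]
r3 ← r3 − 2/7·r2
  [ 1  -2/7  15/7  -1/7 ]
  [ 0     1    -4  -2/3 ]
  [ 0     0     0   1/3 ]
r3 ← 3·r3
  [ 1  -2/7  15/7  -1/7 ]
  [ 0     1    -4  -2/3 ]
  [ 0     0     0     1 ]
r2 ← r2 + 2/3·r3
  [ 1  -2/7  15/7  -1/7 ]
  [ 0     1    -4     0 ]
  [ 0     0     0     1 ]
r1 ← r1 + 1/7·r3
  [ 1  -2/7  15/7  0 ]
  [ 0     1    -4  0 ]
  [ 0     0     0  1 ]
r1 ← r1 + 2/7·r2
  [ 1  0   1  0 ]
  [ 0  1  -4  0 ]
  [ 0  0   0  1 ]
Pivot columns are the columns containing a leading 1.

0, 1, 3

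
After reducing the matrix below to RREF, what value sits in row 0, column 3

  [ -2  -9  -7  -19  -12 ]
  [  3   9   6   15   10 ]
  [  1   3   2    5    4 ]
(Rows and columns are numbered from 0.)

ρ1 ← -1/2·ρ1
ρ2 ← ρ2 − 3·ρ1
ρ3 ← ρ3 − ρ1
ρ2 ← -2/9·ρ2
ρ3 ← ρ3 + 3/2·ρ2
ρ3 ← 3/2·ρ3
ρ2 ← ρ2 − 16/9·ρ3
ρ1 ← ρ1 − 6·ρ3
ρ1 ← ρ1 − 9/2·ρ2

-4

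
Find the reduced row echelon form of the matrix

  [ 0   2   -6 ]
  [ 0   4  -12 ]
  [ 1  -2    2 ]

[[1, 0, -4], [0, 1, -3], [0, 0, 0]]

R1 <-> R3
  [ 1  -2    2 ]
  [ 0   4  -12 ]
  [ 0   2   -6 ]
R2 -> 1/4·R2
  [ 1  -2   2 ]
  [ 0   1  -3 ]
  [ 0   2  -6 ]
R3 -> R3 − 2·R2
  [ 1  -2   2 ]
  [ 0   1  -3 ]
  [ 0   0   0 ]
R1 -> R1 + 2·R2
  [ 1  0  -4 ]
  [ 0  1  -3 ]
  [ 0  0   0 ]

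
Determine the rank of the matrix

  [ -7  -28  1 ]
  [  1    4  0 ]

r1 -> -1/7·r1
  [ 1  4  -1/7 ]
  [ 1  4     0 ]
r2 -> r2 − r1
  [ 1  4  -1/7 ]
  [ 0  0   1/7 ]
r2 -> 7·r2
  [ 1  4  -1/7 ]
  [ 0  0     1 ]
r1 -> r1 + 1/7·r2
  [ 1  4  0 ]
  [ 0  0  1 ]
The reduced form has 2 nonzero rows.

rank = 2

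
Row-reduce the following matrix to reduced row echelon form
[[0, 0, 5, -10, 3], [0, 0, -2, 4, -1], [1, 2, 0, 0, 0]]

R1 <-> R3
  [ 1  2   0    0   0 ]
  [ 0  0  -2    4  -1 ]
  [ 0  0   5  -10   3 ]
R2 := -1/2·R2
  [ 1  2  0    0    0 ]
  [ 0  0  1   -2  1/2 ]
  [ 0  0  5  -10    3 ]
R3 := R3 − 5·R2
  [ 1  2  0   0    0 ]
  [ 0  0  1  -2  1/2 ]
  [ 0  0  0   0  1/2 ]
R3 := 2·R3
  [ 1  2  0   0    0 ]
  [ 0  0  1  -2  1/2 ]
  [ 0  0  0   0    1 ]
R2 := R2 − 1/2·R3
  [ 1  2  0   0  0 ]
  [ 0  0  1  -2  0 ]
  [ 0  0  0   0  1 ]

[[1, 2, 0, 0, 0], [0, 0, 1, -2, 0], [0, 0, 0, 0, 1]]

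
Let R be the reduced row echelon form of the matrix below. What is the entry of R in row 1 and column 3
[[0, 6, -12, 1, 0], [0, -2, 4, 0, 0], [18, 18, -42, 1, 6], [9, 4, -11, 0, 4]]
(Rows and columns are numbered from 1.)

R1 <-> R3
  [ 18  18  -42  1  6 ]
  [  0  -2    4  0  0 ]
  [  0   6  -12  1  0 ]
  [  9   4  -11  0  4 ]
R1 ← 1/18·R1
  [ 1   1  -7/3  1/18  1/3 ]
  [ 0  -2     4     0    0 ]
  [ 0   6   -12     1    0 ]
  [ 9   4   -11     0    4 ]
R4 ← R4 − 9·R1
  [ 1   1  -7/3  1/18  1/3 ]
  [ 0  -2     4     0    0 ]
  [ 0   6   -12     1    0 ]
  [ 0  -5    10  -1/2    1 ]
R2 ← -1/2·R2
  [ 1   1  -7/3  1/18  1/3 ]
  [ 0   1    -2     0    0 ]
  [ 0   6   -12     1    0 ]
  [ 0  -5    10  -1/2    1 ]
R3 ← R3 − 6·R2
  [ 1   1  -7/3  1/18  1/3 ]
  [ 0   1    -2     0    0 ]
  [ 0   0     0     1    0 ]
  [ 0  -5    10  -1/2    1 ]
R4 ← R4 + 5·R2
  [ 1  1  -7/3  1/18  1/3 ]
  [ 0  1    -2     0    0 ]
  [ 0  0     0     1    0 ]
  [ 0  0     0  -1/2    1 ]
R4 ← R4 + 1/2·R3
  [ 1  1  -7/3  1/18  1/3 ]
  [ 0  1    -2     0    0 ]
  [ 0  0     0     1    0 ]
  [ 0  0     0     0    1 ]
R1 ← R1 − 1/3·R4
  [ 1  1  -7/3  1/18  0 ]
  [ 0  1    -2     0  0 ]
  [ 0  0     0     1  0 ]
  [ 0  0     0     0  1 ]
R1 ← R1 − 1/18·R3
  [ 1  1  -7/3  0  0 ]
  [ 0  1    -2  0  0 ]
  [ 0  0     0  1  0 ]
  [ 0  0     0  0  1 ]
R1 ← R1 − R2
  [ 1  0  -1/3  0  0 ]
  [ 0  1    -2  0  0 ]
  [ 0  0     0  1  0 ]
  [ 0  0     0  0  1 ]

-1/3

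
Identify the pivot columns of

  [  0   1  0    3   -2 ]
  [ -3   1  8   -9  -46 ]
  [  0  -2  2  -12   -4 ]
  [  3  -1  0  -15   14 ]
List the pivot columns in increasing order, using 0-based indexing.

0, 1, 2

r1 <=> r2
r1 ← -1/3·r1
r4 ← r4 − 3·r1
r3 ← r3 + 2·r2
r3 ← 1/2·r3
r4 ← r4 − 8·r3
r1 ← r1 + 8/3·r3
r1 ← r1 + 1/3·r2
Pivot columns are the columns containing a leading 1.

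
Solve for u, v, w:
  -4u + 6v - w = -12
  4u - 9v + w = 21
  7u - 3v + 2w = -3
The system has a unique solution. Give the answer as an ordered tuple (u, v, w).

Form the augmented matrix and row-reduce:
  [ -4   6  -1  |  -12 ]
  [  4  -9   1  |   21 ]
  [  7  -3   2  |   -3 ]
R1 := -1/4·R1
R2 := R2 − 4·R1
R3 := R3 − 7·R1
R2 := -1/3·R2
R3 := R3 − 15/2·R2
R3 := 4·R3
R1 := R1 − 1/4·R3
R1 := R1 + 3/2·R2
Reading off the last column: u = 0, v = -3, w = -6.

(0, -3, -6)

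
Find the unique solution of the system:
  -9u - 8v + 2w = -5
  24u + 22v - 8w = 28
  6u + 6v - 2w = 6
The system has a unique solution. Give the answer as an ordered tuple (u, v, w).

(1, -2, -6)

Form the augmented matrix and row-reduce:
  [ -9  -8   2  |  -5 ]
  [ 24  22  -8  |  28 ]
  [  6   6  -2  |   6 ]
r1 → -1/9·r1
  [  1  8/9  -2/9  |  5/9 ]
  [ 24   22    -8  |   28 ]
  [  6    6    -2  |    6 ]
r2 → r2 − 24·r1
  [ 1  8/9  -2/9  |   5/9 ]
  [ 0  2/3  -8/3  |  44/3 ]
  [ 6    6    -2  |     6 ]
r3 → r3 − 6·r1
  [ 1  8/9  -2/9  |   5/9 ]
  [ 0  2/3  -8/3  |  44/3 ]
  [ 0  2/3  -2/3  |   8/3 ]
r2 → 3/2·r2
  [ 1  8/9  -2/9  |  5/9 ]
  [ 0    1    -4  |   22 ]
  [ 0  2/3  -2/3  |  8/3 ]
r3 → r3 − 2/3·r2
  [ 1  8/9  -2/9  |  5/9 ]
  [ 0    1    -4  |   22 ]
  [ 0    0     2  |  -12 ]
r3 → 1/2·r3
  [ 1  8/9  -2/9  |  5/9 ]
  [ 0    1    -4  |   22 ]
  [ 0    0     1  |   -6 ]
r2 → r2 + 4·r3
  [ 1  8/9  -2/9  |  5/9 ]
  [ 0    1     0  |   -2 ]
  [ 0    0     1  |   -6 ]
r1 → r1 + 2/9·r3
  [ 1  8/9  0  |  -7/9 ]
  [ 0    1  0  |    -2 ]
  [ 0    0  1  |    -6 ]
r1 → r1 − 8/9·r2
  [ 1  0  0  |   1 ]
  [ 0  1  0  |  -2 ]
  [ 0  0  1  |  -6 ]
Reading off the last column: u = 1, v = -2, w = -6.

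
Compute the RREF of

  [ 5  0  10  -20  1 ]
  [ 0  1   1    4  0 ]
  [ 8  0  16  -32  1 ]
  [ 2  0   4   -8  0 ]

[[1, 0, 2, -4, 0], [0, 1, 1, 4, 0], [0, 0, 0, 0, 1], [0, 0, 0, 0, 0]]

r1 → 1/5·r1
  [ 1  0   2   -4  1/5 ]
  [ 0  1   1    4    0 ]
  [ 8  0  16  -32    1 ]
  [ 2  0   4   -8    0 ]
r3 → r3 − 8·r1
  [ 1  0  2  -4   1/5 ]
  [ 0  1  1   4     0 ]
  [ 0  0  0   0  -3/5 ]
  [ 2  0  4  -8     0 ]
r4 → r4 − 2·r1
  [ 1  0  2  -4   1/5 ]
  [ 0  1  1   4     0 ]
  [ 0  0  0   0  -3/5 ]
  [ 0  0  0   0  -2/5 ]
r3 → -5/3·r3
  [ 1  0  2  -4   1/5 ]
  [ 0  1  1   4     0 ]
  [ 0  0  0   0     1 ]
  [ 0  0  0   0  -2/5 ]
r4 → r4 + 2/5·r3
  [ 1  0  2  -4  1/5 ]
  [ 0  1  1   4    0 ]
  [ 0  0  0   0    1 ]
  [ 0  0  0   0    0 ]
r1 → r1 − 1/5·r3
  [ 1  0  2  -4  0 ]
  [ 0  1  1   4  0 ]
  [ 0  0  0   0  1 ]
  [ 0  0  0   0  0 ]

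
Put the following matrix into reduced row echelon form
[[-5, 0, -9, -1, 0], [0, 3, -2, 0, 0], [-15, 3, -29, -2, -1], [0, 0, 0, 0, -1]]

R1 -> -1/5·R1
  [   1  0  9/5  1/5   0 ]
  [   0  3   -2    0   0 ]
  [ -15  3  -29   -2  -1 ]
  [   0  0    0    0  -1 ]
R3 -> R3 + 15·R1
  [ 1  0  9/5  1/5   0 ]
  [ 0  3   -2    0   0 ]
  [ 0  3   -2    1  -1 ]
  [ 0  0    0    0  -1 ]
R2 -> 1/3·R2
  [ 1  0   9/5  1/5   0 ]
  [ 0  1  -2/3    0   0 ]
  [ 0  3    -2    1  -1 ]
  [ 0  0     0    0  -1 ]
R3 -> R3 − 3·R2
  [ 1  0   9/5  1/5   0 ]
  [ 0  1  -2/3    0   0 ]
  [ 0  0     0    1  -1 ]
  [ 0  0     0    0  -1 ]
R4 -> -1·R4
  [ 1  0   9/5  1/5   0 ]
  [ 0  1  -2/3    0   0 ]
  [ 0  0     0    1  -1 ]
  [ 0  0     0    0   1 ]
R3 -> R3 + R4
  [ 1  0   9/5  1/5  0 ]
  [ 0  1  -2/3    0  0 ]
  [ 0  0     0    1  0 ]
  [ 0  0     0    0  1 ]
R1 -> R1 − 1/5·R3
  [ 1  0   9/5  0  0 ]
  [ 0  1  -2/3  0  0 ]
  [ 0  0     0  1  0 ]
  [ 0  0     0  0  1 ]

[[1, 0, 9/5, 0, 0], [0, 1, -2/3, 0, 0], [0, 0, 0, 1, 0], [0, 0, 0, 0, 1]]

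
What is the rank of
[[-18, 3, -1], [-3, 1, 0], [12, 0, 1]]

R1 ← -1/18·R1
R2 ← R2 + 3·R1
R3 ← R3 − 12·R1
R2 ← 2·R2
R3 ← R3 − 2·R2
R3 ← -3·R3
R2 ← R2 − 1/3·R3
R1 ← R1 − 1/18·R3
R1 ← R1 + 1/6·R2
The reduced form has 3 nonzero rows.

rank = 3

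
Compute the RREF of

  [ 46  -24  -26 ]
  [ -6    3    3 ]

R1 := 1/46·R1
  [  1  -12/23  -13/23 ]
  [ -6       3       3 ]
R2 := R2 + 6·R1
  [ 1  -12/23  -13/23 ]
  [ 0   -3/23   -9/23 ]
R2 := -23/3·R2
  [ 1  -12/23  -13/23 ]
  [ 0       1       3 ]
R1 := R1 + 12/23·R2
  [ 1  0  1 ]
  [ 0  1  3 ]

[[1, 0, 1], [0, 1, 3]]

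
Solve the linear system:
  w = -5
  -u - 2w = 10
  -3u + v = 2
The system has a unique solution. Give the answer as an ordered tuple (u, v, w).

(0, 2, -5)

Form the augmented matrix and row-reduce:
  [  0  0   1  |  -5 ]
  [ -1  0  -2  |  10 ]
  [ -3  1   0  |   2 ]
Swap ρ1 and ρ2.
  [ -1  0  -2  |  10 ]
  [  0  0   1  |  -5 ]
  [ -3  1   0  |   2 ]
Multiply ρ1 by -1.
  [  1  0  2  |  -10 ]
  [  0  0  1  |   -5 ]
  [ -3  1  0  |    2 ]
Add 3 times ρ1 to ρ3.
  [ 1  0  2  |  -10 ]
  [ 0  0  1  |   -5 ]
  [ 0  1  6  |  -28 ]
Swap ρ2 and ρ3.
  [ 1  0  2  |  -10 ]
  [ 0  1  6  |  -28 ]
  [ 0  0  1  |   -5 ]
Subtract 6 times ρ3 from ρ2.
  [ 1  0  2  |  -10 ]
  [ 0  1  0  |    2 ]
  [ 0  0  1  |   -5 ]
Subtract 2 times ρ3 from ρ1.
  [ 1  0  0  |   0 ]
  [ 0  1  0  |   2 ]
  [ 0  0  1  |  -5 ]
Reading off the last column: u = 0, v = 2, w = -5.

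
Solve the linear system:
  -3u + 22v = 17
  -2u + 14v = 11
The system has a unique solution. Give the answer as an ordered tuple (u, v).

(-2, 1/2)

Form the augmented matrix and row-reduce:
  [ -3  22  |  17 ]
  [ -2  14  |  11 ]
ρ1 -> -1/3·ρ1
  [  1  -22/3  |  -17/3 ]
  [ -2     14  |     11 ]
ρ2 -> ρ2 + 2·ρ1
  [ 1  -22/3  |  -17/3 ]
  [ 0   -2/3  |   -1/3 ]
ρ2 -> -3/2·ρ2
  [ 1  -22/3  |  -17/3 ]
  [ 0      1  |    1/2 ]
ρ1 -> ρ1 + 22/3·ρ2
  [ 1  0  |   -2 ]
  [ 0  1  |  1/2 ]
Reading off the last column: u = -2, v = 1/2.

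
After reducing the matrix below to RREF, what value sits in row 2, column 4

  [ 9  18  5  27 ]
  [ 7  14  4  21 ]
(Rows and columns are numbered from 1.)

0

r1 → 1/9·r1
  [ 1   2  5/9   3 ]
  [ 7  14    4  21 ]
r2 → r2 − 7·r1
  [ 1  2  5/9  3 ]
  [ 0  0  1/9  0 ]
r2 → 9·r2
  [ 1  2  5/9  3 ]
  [ 0  0    1  0 ]
r1 → r1 − 5/9·r2
  [ 1  2  0  3 ]
  [ 0  0  1  0 ]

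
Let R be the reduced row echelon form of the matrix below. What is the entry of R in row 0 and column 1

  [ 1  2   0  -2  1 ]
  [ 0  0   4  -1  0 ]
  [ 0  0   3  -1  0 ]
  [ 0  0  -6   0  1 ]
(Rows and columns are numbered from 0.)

Multiply R2 by 1/4.
  [ 1  2   0    -2  1 ]
  [ 0  0   1  -1/4  0 ]
  [ 0  0   3    -1  0 ]
  [ 0  0  -6     0  1 ]
Subtract 3 times R2 from R3.
  [ 1  2   0    -2  1 ]
  [ 0  0   1  -1/4  0 ]
  [ 0  0   0  -1/4  0 ]
  [ 0  0  -6     0  1 ]
Add 6 times R2 to R4.
  [ 1  2  0    -2  1 ]
  [ 0  0  1  -1/4  0 ]
  [ 0  0  0  -1/4  0 ]
  [ 0  0  0  -3/2  1 ]
Multiply R3 by -4.
  [ 1  2  0    -2  1 ]
  [ 0  0  1  -1/4  0 ]
  [ 0  0  0     1  0 ]
  [ 0  0  0  -3/2  1 ]
Add 3/2 times R3 to R4.
  [ 1  2  0    -2  1 ]
  [ 0  0  1  -1/4  0 ]
  [ 0  0  0     1  0 ]
  [ 0  0  0     0  1 ]
Subtract R4 from R1.
  [ 1  2  0    -2  0 ]
  [ 0  0  1  -1/4  0 ]
  [ 0  0  0     1  0 ]
  [ 0  0  0     0  1 ]
Add 1/4 times R3 to R2.
  [ 1  2  0  -2  0 ]
  [ 0  0  1   0  0 ]
  [ 0  0  0   1  0 ]
  [ 0  0  0   0  1 ]
Add 2 times R3 to R1.
  [ 1  2  0  0  0 ]
  [ 0  0  1  0  0 ]
  [ 0  0  0  1  0 ]
  [ 0  0  0  0  1 ]

2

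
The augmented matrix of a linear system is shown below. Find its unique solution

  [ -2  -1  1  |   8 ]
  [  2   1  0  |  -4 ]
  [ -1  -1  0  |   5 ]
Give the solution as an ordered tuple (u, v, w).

(1, -6, 4)

Multiply R1 by -1/2.
  [  1  1/2  -1/2  |  -4 ]
  [  2    1     0  |  -4 ]
  [ -1   -1     0  |   5 ]
Subtract 2 times R1 from R2.
  [  1  1/2  -1/2  |  -4 ]
  [  0    0     1  |   4 ]
  [ -1   -1     0  |   5 ]
Add R1 to R3.
  [ 1   1/2  -1/2  |  -4 ]
  [ 0     0     1  |   4 ]
  [ 0  -1/2  -1/2  |   1 ]
Swap R2 and R3.
  [ 1   1/2  -1/2  |  -4 ]
  [ 0  -1/2  -1/2  |   1 ]
  [ 0     0     1  |   4 ]
Multiply R2 by -2.
  [ 1  1/2  -1/2  |  -4 ]
  [ 0    1     1  |  -2 ]
  [ 0    0     1  |   4 ]
Subtract R3 from R2.
  [ 1  1/2  -1/2  |  -4 ]
  [ 0    1     0  |  -6 ]
  [ 0    0     1  |   4 ]
Add 1/2 times R3 to R1.
  [ 1  1/2  0  |  -2 ]
  [ 0    1  0  |  -6 ]
  [ 0    0  1  |   4 ]
Subtract 1/2 times R2 from R1.
  [ 1  0  0  |   1 ]
  [ 0  1  0  |  -6 ]
  [ 0  0  1  |   4 ]
Reading off the last column: u = 1, v = -6, w = 4.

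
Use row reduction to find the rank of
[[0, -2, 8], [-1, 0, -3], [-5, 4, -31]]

rank = 2

R1 <-> R2
  [ -1   0   -3 ]
  [  0  -2    8 ]
  [ -5   4  -31 ]
R1 ← -1·R1
  [  1   0    3 ]
  [  0  -2    8 ]
  [ -5   4  -31 ]
R3 ← R3 + 5·R1
  [ 1   0    3 ]
  [ 0  -2    8 ]
  [ 0   4  -16 ]
R2 ← -1/2·R2
  [ 1  0    3 ]
  [ 0  1   -4 ]
  [ 0  4  -16 ]
R3 ← R3 − 4·R2
  [ 1  0   3 ]
  [ 0  1  -4 ]
  [ 0  0   0 ]
The reduced form has 2 nonzero rows.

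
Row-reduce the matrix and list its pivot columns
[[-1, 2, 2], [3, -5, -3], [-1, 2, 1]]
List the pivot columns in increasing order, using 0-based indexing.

Multiply r1 by -1.
  [  1  -2  -2 ]
  [  3  -5  -3 ]
  [ -1   2   1 ]
Subtract 3 times r1 from r2.
  [  1  -2  -2 ]
  [  0   1   3 ]
  [ -1   2   1 ]
Add r1 to r3.
  [ 1  -2  -2 ]
  [ 0   1   3 ]
  [ 0   0  -1 ]
Multiply r3 by -1.
  [ 1  -2  -2 ]
  [ 0   1   3 ]
  [ 0   0   1 ]
Subtract 3 times r3 from r2.
  [ 1  -2  -2 ]
  [ 0   1   0 ]
  [ 0   0   1 ]
Add 2 times r3 to r1.
  [ 1  -2  0 ]
  [ 0   1  0 ]
  [ 0   0  1 ]
Add 2 times r2 to r1.
  [ 1  0  0 ]
  [ 0  1  0 ]
  [ 0  0  1 ]
Pivot columns are the columns containing a leading 1.

0, 1, 2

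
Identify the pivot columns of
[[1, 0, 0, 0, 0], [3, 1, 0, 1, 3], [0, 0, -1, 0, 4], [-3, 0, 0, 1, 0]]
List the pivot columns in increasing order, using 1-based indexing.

1, 2, 3, 4

ρ2 -> ρ2 − 3·ρ1
  [  1  0   0  0  0 ]
  [  0  1   0  1  3 ]
  [  0  0  -1  0  4 ]
  [ -3  0   0  1  0 ]
ρ4 -> ρ4 + 3·ρ1
  [ 1  0   0  0  0 ]
  [ 0  1   0  1  3 ]
  [ 0  0  -1  0  4 ]
  [ 0  0   0  1  0 ]
ρ3 -> -1·ρ3
  [ 1  0  0  0   0 ]
  [ 0  1  0  1   3 ]
  [ 0  0  1  0  -4 ]
  [ 0  0  0  1   0 ]
ρ2 -> ρ2 − ρ4
  [ 1  0  0  0   0 ]
  [ 0  1  0  0   3 ]
  [ 0  0  1  0  -4 ]
  [ 0  0  0  1   0 ]
Pivot columns are the columns containing a leading 1.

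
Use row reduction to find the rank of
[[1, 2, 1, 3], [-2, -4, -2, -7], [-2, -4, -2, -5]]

R2 → R2 + 2·R1
  [  1   2   1   3 ]
  [  0   0   0  -1 ]
  [ -2  -4  -2  -5 ]
R3 → R3 + 2·R1
  [ 1  2  1   3 ]
  [ 0  0  0  -1 ]
  [ 0  0  0   1 ]
R2 → -1·R2
  [ 1  2  1  3 ]
  [ 0  0  0  1 ]
  [ 0  0  0  1 ]
R3 → R3 − R2
  [ 1  2  1  3 ]
  [ 0  0  0  1 ]
  [ 0  0  0  0 ]
R1 → R1 − 3·R2
  [ 1  2  1  0 ]
  [ 0  0  0  1 ]
  [ 0  0  0  0 ]
The reduced form has 2 nonzero rows.

rank = 2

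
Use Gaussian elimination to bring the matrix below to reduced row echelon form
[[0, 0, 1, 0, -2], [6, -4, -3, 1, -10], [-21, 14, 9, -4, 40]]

R1 <-> R2
  [   6  -4  -3   1  -10 ]
  [   0   0   1   0   -2 ]
  [ -21  14   9  -4   40 ]
R1 → 1/6·R1
  [   1  -2/3  -1/2  1/6  -5/3 ]
  [   0     0     1    0    -2 ]
  [ -21    14     9   -4    40 ]
R3 → R3 + 21·R1
  [ 1  -2/3  -1/2   1/6  -5/3 ]
  [ 0     0     1     0    -2 ]
  [ 0     0  -3/2  -1/2     5 ]
R3 → R3 + 3/2·R2
  [ 1  -2/3  -1/2   1/6  -5/3 ]
  [ 0     0     1     0    -2 ]
  [ 0     0     0  -1/2     2 ]
R3 → -2·R3
  [ 1  -2/3  -1/2  1/6  -5/3 ]
  [ 0     0     1    0    -2 ]
  [ 0     0     0    1    -4 ]
R1 → R1 − 1/6·R3
  [ 1  -2/3  -1/2  0  -1 ]
  [ 0     0     1  0  -2 ]
  [ 0     0     0  1  -4 ]
R1 → R1 + 1/2·R2
  [ 1  -2/3  0  0  -2 ]
  [ 0     0  1  0  -2 ]
  [ 0     0  0  1  -4 ]

[[1, -2/3, 0, 0, -2], [0, 0, 1, 0, -2], [0, 0, 0, 1, -4]]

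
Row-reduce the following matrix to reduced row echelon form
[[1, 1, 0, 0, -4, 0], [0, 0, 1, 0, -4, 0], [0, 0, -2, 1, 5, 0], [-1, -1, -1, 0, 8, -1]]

R4 → R4 + R1
  [ 1  1   0  0  -4   0 ]
  [ 0  0   1  0  -4   0 ]
  [ 0  0  -2  1   5   0 ]
  [ 0  0  -1  0   4  -1 ]
R3 → R3 + 2·R2
  [ 1  1   0  0  -4   0 ]
  [ 0  0   1  0  -4   0 ]
  [ 0  0   0  1  -3   0 ]
  [ 0  0  -1  0   4  -1 ]
R4 → R4 + R2
  [ 1  1  0  0  -4   0 ]
  [ 0  0  1  0  -4   0 ]
  [ 0  0  0  1  -3   0 ]
  [ 0  0  0  0   0  -1 ]
R4 → -1·R4
  [ 1  1  0  0  -4  0 ]
  [ 0  0  1  0  -4  0 ]
  [ 0  0  0  1  -3  0 ]
  [ 0  0  0  0   0  1 ]

[[1, 1, 0, 0, -4, 0], [0, 0, 1, 0, -4, 0], [0, 0, 0, 1, -3, 0], [0, 0, 0, 0, 0, 1]]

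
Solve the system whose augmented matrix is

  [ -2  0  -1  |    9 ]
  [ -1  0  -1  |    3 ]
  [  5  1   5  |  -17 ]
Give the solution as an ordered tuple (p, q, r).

R1 → -1/2·R1
  [  1  0  1/2  |  -9/2 ]
  [ -1  0   -1  |     3 ]
  [  5  1    5  |   -17 ]
R2 → R2 + R1
  [ 1  0   1/2  |  -9/2 ]
  [ 0  0  -1/2  |  -3/2 ]
  [ 5  1     5  |   -17 ]
R3 → R3 − 5·R1
  [ 1  0   1/2  |  -9/2 ]
  [ 0  0  -1/2  |  -3/2 ]
  [ 0  1   5/2  |  11/2 ]
R2 ↔ R3
  [ 1  0   1/2  |  -9/2 ]
  [ 0  1   5/2  |  11/2 ]
  [ 0  0  -1/2  |  -3/2 ]
R3 → -2·R3
  [ 1  0  1/2  |  -9/2 ]
  [ 0  1  5/2  |  11/2 ]
  [ 0  0    1  |     3 ]
R2 → R2 − 5/2·R3
  [ 1  0  1/2  |  -9/2 ]
  [ 0  1    0  |    -2 ]
  [ 0  0    1  |     3 ]
R1 → R1 − 1/2·R3
  [ 1  0  0  |  -6 ]
  [ 0  1  0  |  -2 ]
  [ 0  0  1  |   3 ]
Reading off the last column: p = -6, q = -2, r = 3.

(-6, -2, 3)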